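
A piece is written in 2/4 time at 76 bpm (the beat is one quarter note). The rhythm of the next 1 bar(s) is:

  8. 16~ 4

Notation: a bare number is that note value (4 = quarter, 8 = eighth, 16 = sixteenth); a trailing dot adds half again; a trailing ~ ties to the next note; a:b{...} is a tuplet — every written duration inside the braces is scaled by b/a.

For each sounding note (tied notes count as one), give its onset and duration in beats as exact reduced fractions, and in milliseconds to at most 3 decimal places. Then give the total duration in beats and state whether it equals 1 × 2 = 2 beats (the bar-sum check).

1) 0.0ms=0b +592.105ms=3/4b
2) 592.105ms=3/4b +986.842ms=5/4b
Σ=2b of 2 (76bpm 2/4) — PASS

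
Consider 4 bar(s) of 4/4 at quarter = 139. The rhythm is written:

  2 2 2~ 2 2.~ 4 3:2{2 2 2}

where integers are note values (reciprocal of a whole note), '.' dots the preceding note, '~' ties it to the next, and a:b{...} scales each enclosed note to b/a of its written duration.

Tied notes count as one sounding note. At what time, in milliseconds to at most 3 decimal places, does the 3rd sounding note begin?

1. 0.0ms @ 0 + 863.309ms (2)
2. 863.309ms @ 2 + 863.309ms (2)
3. 1726.619ms @ 4 + 1726.619ms (4)
4. 3453.237ms @ 8 + 1726.619ms (4)
5. 5179.856ms @ 12 + 575.54ms (4/3)
6. 5755.396ms @ 40/3 + 575.54ms (4/3)
7. 6330.935ms @ 44/3 + 575.54ms (4/3)

note 3 onset = 4b = 1726.619ms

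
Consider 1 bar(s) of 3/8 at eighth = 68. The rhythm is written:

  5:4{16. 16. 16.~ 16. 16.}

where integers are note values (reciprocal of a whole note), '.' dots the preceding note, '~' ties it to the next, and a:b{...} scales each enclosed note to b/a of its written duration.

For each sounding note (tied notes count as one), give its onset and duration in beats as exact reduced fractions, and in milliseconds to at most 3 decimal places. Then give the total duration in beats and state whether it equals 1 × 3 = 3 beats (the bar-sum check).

1) 0.0ms=0b +529.412ms=3/5b
2) 529.412ms=3/5b +529.412ms=3/5b
3) 1058.824ms=6/5b +1058.824ms=6/5b
4) 2117.647ms=12/5b +529.412ms=3/5b
Σ=3b of 3 (68bpm 3/8) — PASS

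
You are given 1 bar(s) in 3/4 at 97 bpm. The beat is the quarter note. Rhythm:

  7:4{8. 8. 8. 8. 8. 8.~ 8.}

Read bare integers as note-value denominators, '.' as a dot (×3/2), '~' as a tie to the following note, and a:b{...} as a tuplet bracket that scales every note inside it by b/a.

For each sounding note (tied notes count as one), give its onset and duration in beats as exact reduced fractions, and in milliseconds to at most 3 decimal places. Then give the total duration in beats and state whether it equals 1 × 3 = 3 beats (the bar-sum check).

1) 0.0ms=0b +265.096ms=3/7b
2) 265.096ms=3/7b +265.096ms=3/7b
3) 530.191ms=6/7b +265.096ms=3/7b
4) 795.287ms=9/7b +265.096ms=3/7b
5) 1060.383ms=12/7b +265.096ms=3/7b
6) 1325.479ms=15/7b +530.191ms=6/7b
Σ=3b of 3 (97bpm 3/4) — PASS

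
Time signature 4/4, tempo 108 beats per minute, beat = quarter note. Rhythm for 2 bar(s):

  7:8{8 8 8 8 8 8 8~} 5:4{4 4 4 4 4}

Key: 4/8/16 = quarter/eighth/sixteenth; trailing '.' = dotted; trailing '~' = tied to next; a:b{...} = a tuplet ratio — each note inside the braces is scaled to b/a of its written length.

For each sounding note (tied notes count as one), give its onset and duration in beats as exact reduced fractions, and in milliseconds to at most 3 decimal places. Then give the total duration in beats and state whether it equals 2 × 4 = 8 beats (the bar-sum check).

1) 0.0ms=0b +317.46ms=4/7b
2) 317.46ms=4/7b +317.46ms=4/7b
3) 634.921ms=8/7b +317.46ms=4/7b
4) 952.381ms=12/7b +317.46ms=4/7b
5) 1269.841ms=16/7b +317.46ms=4/7b
6) 1587.302ms=20/7b +317.46ms=4/7b
7) 1904.762ms=24/7b +761.905ms=48/35b
8) 2666.667ms=24/5b +444.444ms=4/5b
9) 3111.111ms=28/5b +444.444ms=4/5b
10) 3555.556ms=32/5b +444.444ms=4/5b
11) 4000.0ms=36/5b +444.444ms=4/5b
Σ=8b of 8 (108bpm 4/4) — PASS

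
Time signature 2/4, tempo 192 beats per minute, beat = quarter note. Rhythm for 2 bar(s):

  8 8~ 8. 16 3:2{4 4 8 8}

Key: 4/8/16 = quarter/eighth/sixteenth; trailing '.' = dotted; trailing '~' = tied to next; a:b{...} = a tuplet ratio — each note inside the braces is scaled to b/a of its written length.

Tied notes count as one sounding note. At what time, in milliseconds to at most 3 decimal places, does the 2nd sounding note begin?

1. 0.0ms @ 0 + 156.25ms (1/2)
2. 156.25ms @ 1/2 + 390.625ms (5/4)
3. 546.875ms @ 7/4 + 78.125ms (1/4)
4. 625.0ms @ 2 + 208.333ms (2/3)
5. 833.333ms @ 8/3 + 208.333ms (2/3)
6. 1041.667ms @ 10/3 + 104.167ms (1/3)
7. 1145.833ms @ 11/3 + 104.167ms (1/3)

note 2 onset = 1/2b = 156.25ms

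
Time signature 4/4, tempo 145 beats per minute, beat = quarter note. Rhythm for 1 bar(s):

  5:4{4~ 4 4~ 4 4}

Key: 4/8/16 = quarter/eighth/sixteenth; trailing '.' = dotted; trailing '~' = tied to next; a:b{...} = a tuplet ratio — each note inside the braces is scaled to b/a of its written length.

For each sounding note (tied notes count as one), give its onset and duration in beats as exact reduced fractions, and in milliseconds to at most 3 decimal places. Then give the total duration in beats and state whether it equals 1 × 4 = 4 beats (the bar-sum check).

1) 0.0ms=0b +662.069ms=8/5b
2) 662.069ms=8/5b +662.069ms=8/5b
3) 1324.138ms=16/5b +331.034ms=4/5b
Σ=4b of 4 (145bpm 4/4) — PASS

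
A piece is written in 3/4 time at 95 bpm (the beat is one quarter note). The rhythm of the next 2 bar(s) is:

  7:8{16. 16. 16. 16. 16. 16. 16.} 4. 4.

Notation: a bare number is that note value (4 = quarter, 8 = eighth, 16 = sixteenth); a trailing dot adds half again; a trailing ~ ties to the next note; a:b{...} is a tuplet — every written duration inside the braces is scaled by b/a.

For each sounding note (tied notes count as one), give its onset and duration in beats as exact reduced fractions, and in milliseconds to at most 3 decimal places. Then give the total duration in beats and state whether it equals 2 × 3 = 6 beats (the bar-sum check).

1) 0.0ms=0b +270.677ms=3/7b
2) 270.677ms=3/7b +270.677ms=3/7b
3) 541.353ms=6/7b +270.677ms=3/7b
4) 812.03ms=9/7b +270.677ms=3/7b
5) 1082.707ms=12/7b +270.677ms=3/7b
6) 1353.383ms=15/7b +270.677ms=3/7b
7) 1624.06ms=18/7b +270.677ms=3/7b
8) 1894.737ms=3b +947.368ms=3/2b
9) 2842.105ms=9/2b +947.368ms=3/2b
Σ=6b of 6 (95bpm 3/4) — PASS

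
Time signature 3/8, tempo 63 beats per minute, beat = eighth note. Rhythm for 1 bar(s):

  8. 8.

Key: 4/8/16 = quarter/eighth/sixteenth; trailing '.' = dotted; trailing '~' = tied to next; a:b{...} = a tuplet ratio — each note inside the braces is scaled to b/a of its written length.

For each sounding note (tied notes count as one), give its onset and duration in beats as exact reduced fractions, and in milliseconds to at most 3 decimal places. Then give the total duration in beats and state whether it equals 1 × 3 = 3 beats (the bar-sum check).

1) 0.0ms=0b +1428.571ms=3/2b
2) 1428.571ms=3/2b +1428.571ms=3/2b
Σ=3b of 3 (63bpm 3/8) — PASS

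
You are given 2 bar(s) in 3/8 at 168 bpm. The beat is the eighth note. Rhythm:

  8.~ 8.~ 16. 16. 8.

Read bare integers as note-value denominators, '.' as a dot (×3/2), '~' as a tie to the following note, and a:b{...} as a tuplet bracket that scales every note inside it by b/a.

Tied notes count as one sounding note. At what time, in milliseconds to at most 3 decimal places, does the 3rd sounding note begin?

note 3 onset = 9/2b = 1607.143ms

1. 0.0ms @ 0 + 1339.286ms (15/4)
2. 1339.286ms @ 15/4 + 267.857ms (3/4)
3. 1607.143ms @ 9/2 + 535.714ms (3/2)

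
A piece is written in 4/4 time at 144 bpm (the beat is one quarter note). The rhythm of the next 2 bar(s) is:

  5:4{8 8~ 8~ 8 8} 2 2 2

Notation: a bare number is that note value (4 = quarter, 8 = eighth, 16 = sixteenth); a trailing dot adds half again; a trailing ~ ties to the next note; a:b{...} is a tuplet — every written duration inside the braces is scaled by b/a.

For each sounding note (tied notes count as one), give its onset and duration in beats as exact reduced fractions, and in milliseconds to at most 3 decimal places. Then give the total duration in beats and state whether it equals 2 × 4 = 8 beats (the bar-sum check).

1) 0.0ms=0b +166.667ms=2/5b
2) 166.667ms=2/5b +500.0ms=6/5b
3) 666.667ms=8/5b +166.667ms=2/5b
4) 833.333ms=2b +833.333ms=2b
5) 1666.667ms=4b +833.333ms=2b
6) 2500.0ms=6b +833.333ms=2b
Σ=8b of 8 (144bpm 4/4) — PASS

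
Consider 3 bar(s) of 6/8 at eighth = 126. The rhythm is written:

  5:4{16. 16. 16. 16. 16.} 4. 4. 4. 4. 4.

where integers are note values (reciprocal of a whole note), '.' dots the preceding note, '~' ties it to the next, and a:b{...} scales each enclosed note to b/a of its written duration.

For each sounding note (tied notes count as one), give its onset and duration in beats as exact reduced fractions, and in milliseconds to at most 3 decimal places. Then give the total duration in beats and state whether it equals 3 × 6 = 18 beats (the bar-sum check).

1) 0.0ms=0b +285.714ms=3/5b
2) 285.714ms=3/5b +285.714ms=3/5b
3) 571.429ms=6/5b +285.714ms=3/5b
4) 857.143ms=9/5b +285.714ms=3/5b
5) 1142.857ms=12/5b +285.714ms=3/5b
6) 1428.571ms=3b +1428.571ms=3b
7) 2857.143ms=6b +1428.571ms=3b
8) 4285.714ms=9b +1428.571ms=3b
9) 5714.286ms=12b +1428.571ms=3b
10) 7142.857ms=15b +1428.571ms=3b
Σ=18b of 18 (126bpm 6/8) — PASS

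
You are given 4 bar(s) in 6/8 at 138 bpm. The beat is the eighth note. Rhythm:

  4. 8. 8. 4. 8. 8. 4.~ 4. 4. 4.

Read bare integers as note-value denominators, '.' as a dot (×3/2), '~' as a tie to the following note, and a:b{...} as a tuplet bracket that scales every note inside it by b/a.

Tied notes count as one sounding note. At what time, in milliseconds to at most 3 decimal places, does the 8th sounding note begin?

1. 0.0ms @ 0 + 1304.348ms (3)
2. 1304.348ms @ 3 + 652.174ms (3/2)
3. 1956.522ms @ 9/2 + 652.174ms (3/2)
4. 2608.696ms @ 6 + 1304.348ms (3)
5. 3913.043ms @ 9 + 652.174ms (3/2)
6. 4565.217ms @ 21/2 + 652.174ms (3/2)
7. 5217.391ms @ 12 + 2608.696ms (6)
8. 7826.087ms @ 18 + 1304.348ms (3)
9. 9130.435ms @ 21 + 1304.348ms (3)

note 8 onset = 18b = 7826.087ms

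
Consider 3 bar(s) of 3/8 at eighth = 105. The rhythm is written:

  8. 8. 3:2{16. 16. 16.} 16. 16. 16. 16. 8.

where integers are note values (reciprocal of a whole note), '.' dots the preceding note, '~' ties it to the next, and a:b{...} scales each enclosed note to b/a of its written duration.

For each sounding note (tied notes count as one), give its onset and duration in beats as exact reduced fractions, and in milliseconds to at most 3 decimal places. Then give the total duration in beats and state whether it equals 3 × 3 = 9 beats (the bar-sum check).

1) 0.0ms=0b +857.143ms=3/2b
2) 857.143ms=3/2b +857.143ms=3/2b
3) 1714.286ms=3b +285.714ms=1/2b
4) 2000.0ms=7/2b +285.714ms=1/2b
5) 2285.714ms=4b +285.714ms=1/2b
6) 2571.429ms=9/2b +428.571ms=3/4b
7) 3000.0ms=21/4b +428.571ms=3/4b
8) 3428.571ms=6b +428.571ms=3/4b
9) 3857.143ms=27/4b +428.571ms=3/4b
10) 4285.714ms=15/2b +857.143ms=3/2b
Σ=9b of 9 (105bpm 3/8) — PASS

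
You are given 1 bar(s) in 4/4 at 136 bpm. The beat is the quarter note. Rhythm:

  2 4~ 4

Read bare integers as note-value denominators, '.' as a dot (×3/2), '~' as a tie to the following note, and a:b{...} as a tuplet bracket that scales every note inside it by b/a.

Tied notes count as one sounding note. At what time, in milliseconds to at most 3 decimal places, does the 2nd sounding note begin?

note 2 onset = 2b = 882.353ms

1. 0.0ms @ 0 + 882.353ms (2)
2. 882.353ms @ 2 + 882.353ms (2)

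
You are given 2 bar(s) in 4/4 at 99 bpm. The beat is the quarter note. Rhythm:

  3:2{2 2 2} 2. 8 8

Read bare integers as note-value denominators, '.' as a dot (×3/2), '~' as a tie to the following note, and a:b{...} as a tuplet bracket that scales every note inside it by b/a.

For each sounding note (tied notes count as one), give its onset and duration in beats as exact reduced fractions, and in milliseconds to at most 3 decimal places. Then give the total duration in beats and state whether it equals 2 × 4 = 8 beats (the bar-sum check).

1) 0.0ms=0b +808.081ms=4/3b
2) 808.081ms=4/3b +808.081ms=4/3b
3) 1616.162ms=8/3b +808.081ms=4/3b
4) 2424.242ms=4b +1818.182ms=3b
5) 4242.424ms=7b +303.03ms=1/2b
6) 4545.455ms=15/2b +303.03ms=1/2b
Σ=8b of 8 (99bpm 4/4) — PASS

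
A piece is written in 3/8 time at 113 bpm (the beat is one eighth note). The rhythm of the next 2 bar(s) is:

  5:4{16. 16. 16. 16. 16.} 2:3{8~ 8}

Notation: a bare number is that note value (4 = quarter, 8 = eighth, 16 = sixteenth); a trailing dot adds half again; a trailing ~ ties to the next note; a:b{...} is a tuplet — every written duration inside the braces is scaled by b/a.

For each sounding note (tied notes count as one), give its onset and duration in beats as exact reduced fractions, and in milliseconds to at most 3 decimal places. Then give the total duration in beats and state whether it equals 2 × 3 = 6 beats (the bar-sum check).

1) 0.0ms=0b +318.584ms=3/5b
2) 318.584ms=3/5b +318.584ms=3/5b
3) 637.168ms=6/5b +318.584ms=3/5b
4) 955.752ms=9/5b +318.584ms=3/5b
5) 1274.336ms=12/5b +318.584ms=3/5b
6) 1592.92ms=3b +1592.92ms=3b
Σ=6b of 6 (113bpm 3/8) — PASS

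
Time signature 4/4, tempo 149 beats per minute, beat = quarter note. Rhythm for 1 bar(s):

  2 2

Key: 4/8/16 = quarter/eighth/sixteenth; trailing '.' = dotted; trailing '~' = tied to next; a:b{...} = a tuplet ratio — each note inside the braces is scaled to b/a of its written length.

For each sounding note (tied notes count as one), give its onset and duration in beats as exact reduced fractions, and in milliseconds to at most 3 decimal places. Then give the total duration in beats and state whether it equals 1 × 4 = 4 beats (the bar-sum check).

1) 0.0ms=0b +805.369ms=2b
2) 805.369ms=2b +805.369ms=2b
Σ=4b of 4 (149bpm 4/4) — PASS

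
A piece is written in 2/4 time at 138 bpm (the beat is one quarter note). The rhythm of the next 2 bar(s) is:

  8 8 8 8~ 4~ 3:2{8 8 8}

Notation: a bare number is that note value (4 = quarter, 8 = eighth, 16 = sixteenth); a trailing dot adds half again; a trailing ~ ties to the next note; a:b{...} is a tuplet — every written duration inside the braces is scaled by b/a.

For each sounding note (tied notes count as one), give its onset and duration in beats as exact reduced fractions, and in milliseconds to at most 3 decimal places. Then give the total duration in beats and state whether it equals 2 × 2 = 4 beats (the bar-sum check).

1) 0.0ms=0b +217.391ms=1/2b
2) 217.391ms=1/2b +217.391ms=1/2b
3) 434.783ms=1b +217.391ms=1/2b
4) 652.174ms=3/2b +797.101ms=11/6b
5) 1449.275ms=10/3b +144.928ms=1/3b
6) 1594.203ms=11/3b +144.928ms=1/3b
Σ=4b of 4 (138bpm 2/4) — PASS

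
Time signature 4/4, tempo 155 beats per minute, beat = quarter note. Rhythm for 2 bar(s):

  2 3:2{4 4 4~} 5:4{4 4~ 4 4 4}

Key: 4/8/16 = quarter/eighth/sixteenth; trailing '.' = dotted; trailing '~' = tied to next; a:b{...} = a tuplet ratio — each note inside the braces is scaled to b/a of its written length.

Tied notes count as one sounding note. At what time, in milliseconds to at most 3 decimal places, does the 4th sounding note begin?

1. 0.0ms @ 0 + 774.194ms (2)
2. 774.194ms @ 2 + 258.065ms (2/3)
3. 1032.258ms @ 8/3 + 258.065ms (2/3)
4. 1290.323ms @ 10/3 + 567.742ms (22/15)
5. 1858.065ms @ 24/5 + 619.355ms (8/5)
6. 2477.419ms @ 32/5 + 309.677ms (4/5)
7. 2787.097ms @ 36/5 + 309.677ms (4/5)

note 4 onset = 10/3b = 1290.323ms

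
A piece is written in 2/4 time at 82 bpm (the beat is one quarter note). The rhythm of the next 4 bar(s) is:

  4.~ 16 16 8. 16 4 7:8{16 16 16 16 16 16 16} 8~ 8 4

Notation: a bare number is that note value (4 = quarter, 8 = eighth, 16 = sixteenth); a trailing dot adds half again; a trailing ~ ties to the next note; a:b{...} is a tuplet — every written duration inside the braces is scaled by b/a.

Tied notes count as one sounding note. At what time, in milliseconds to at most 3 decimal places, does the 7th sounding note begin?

1. 0.0ms @ 0 + 1280.488ms (7/4)
2. 1280.488ms @ 7/4 + 182.927ms (1/4)
3. 1463.415ms @ 2 + 548.78ms (3/4)
4. 2012.195ms @ 11/4 + 182.927ms (1/4)
5. 2195.122ms @ 3 + 731.707ms (1)
6. 2926.829ms @ 4 + 209.059ms (2/7)
7. 3135.889ms @ 30/7 + 209.059ms (2/7)
8. 3344.948ms @ 32/7 + 209.059ms (2/7)
9. 3554.007ms @ 34/7 + 209.059ms (2/7)
10. 3763.066ms @ 36/7 + 209.059ms (2/7)
11. 3972.125ms @ 38/7 + 209.059ms (2/7)
12. 4181.185ms @ 40/7 + 209.059ms (2/7)
13. 4390.244ms @ 6 + 731.707ms (1)
14. 5121.951ms @ 7 + 731.707ms (1)

note 7 onset = 30/7b = 3135.889ms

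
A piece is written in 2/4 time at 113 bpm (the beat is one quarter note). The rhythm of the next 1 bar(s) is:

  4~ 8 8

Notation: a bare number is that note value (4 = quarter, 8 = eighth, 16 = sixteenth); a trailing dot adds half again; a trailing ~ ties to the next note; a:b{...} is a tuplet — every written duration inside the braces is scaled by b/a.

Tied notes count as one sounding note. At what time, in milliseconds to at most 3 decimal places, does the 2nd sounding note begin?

note 2 onset = 3/2b = 796.46ms

1. 0.0ms @ 0 + 796.46ms (3/2)
2. 796.46ms @ 3/2 + 265.487ms (1/2)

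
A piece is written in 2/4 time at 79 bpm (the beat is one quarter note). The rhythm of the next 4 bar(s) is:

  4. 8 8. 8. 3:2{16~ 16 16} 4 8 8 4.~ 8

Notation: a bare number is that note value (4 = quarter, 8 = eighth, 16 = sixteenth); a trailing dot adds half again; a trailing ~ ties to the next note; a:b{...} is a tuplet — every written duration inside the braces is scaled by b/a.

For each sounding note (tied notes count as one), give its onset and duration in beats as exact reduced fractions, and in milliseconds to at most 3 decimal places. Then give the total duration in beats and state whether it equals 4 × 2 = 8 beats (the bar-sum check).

1) 0.0ms=0b +1139.241ms=3/2b
2) 1139.241ms=3/2b +379.747ms=1/2b
3) 1518.987ms=2b +569.62ms=3/4b
4) 2088.608ms=11/4b +569.62ms=3/4b
5) 2658.228ms=7/2b +253.165ms=1/3b
6) 2911.392ms=23/6b +126.582ms=1/6b
7) 3037.975ms=4b +759.494ms=1b
8) 3797.468ms=5b +379.747ms=1/2b
9) 4177.215ms=11/2b +379.747ms=1/2b
10) 4556.962ms=6b +1518.987ms=2b
Σ=8b of 8 (79bpm 2/4) — PASS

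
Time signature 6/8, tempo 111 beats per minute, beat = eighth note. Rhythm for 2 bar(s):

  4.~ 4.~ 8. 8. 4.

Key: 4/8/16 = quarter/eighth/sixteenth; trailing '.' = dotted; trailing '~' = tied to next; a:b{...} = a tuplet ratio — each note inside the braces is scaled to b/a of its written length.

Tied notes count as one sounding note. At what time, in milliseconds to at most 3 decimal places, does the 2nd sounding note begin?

note 2 onset = 15/2b = 4054.054ms

1. 0.0ms @ 0 + 4054.054ms (15/2)
2. 4054.054ms @ 15/2 + 810.811ms (3/2)
3. 4864.865ms @ 9 + 1621.622ms (3)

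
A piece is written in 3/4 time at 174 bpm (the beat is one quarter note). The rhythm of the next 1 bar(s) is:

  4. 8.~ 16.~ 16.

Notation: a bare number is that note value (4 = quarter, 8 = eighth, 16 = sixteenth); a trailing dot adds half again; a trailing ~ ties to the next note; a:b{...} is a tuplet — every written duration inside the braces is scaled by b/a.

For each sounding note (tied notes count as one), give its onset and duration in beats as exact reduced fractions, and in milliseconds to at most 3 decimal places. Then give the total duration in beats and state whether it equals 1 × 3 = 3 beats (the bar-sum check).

1) 0.0ms=0b +517.241ms=3/2b
2) 517.241ms=3/2b +517.241ms=3/2b
Σ=3b of 3 (174bpm 3/4) — PASS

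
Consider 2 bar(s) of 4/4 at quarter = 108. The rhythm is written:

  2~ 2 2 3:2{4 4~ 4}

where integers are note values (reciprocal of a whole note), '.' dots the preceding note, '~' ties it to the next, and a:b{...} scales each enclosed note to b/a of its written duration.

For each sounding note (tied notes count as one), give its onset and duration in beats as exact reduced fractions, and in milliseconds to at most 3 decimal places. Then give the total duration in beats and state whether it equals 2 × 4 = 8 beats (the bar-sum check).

1) 0.0ms=0b +2222.222ms=4b
2) 2222.222ms=4b +1111.111ms=2b
3) 3333.333ms=6b +370.37ms=2/3b
4) 3703.704ms=20/3b +740.741ms=4/3b
Σ=8b of 8 (108bpm 4/4) — PASS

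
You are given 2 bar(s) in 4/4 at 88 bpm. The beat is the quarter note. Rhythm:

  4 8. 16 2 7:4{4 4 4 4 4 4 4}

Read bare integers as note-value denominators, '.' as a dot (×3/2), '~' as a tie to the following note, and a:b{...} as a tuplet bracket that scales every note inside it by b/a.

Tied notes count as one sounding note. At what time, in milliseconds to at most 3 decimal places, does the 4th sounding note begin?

note 4 onset = 2b = 1363.636ms

1. 0.0ms @ 0 + 681.818ms (1)
2. 681.818ms @ 1 + 511.364ms (3/4)
3. 1193.182ms @ 7/4 + 170.455ms (1/4)
4. 1363.636ms @ 2 + 1363.636ms (2)
5. 2727.273ms @ 4 + 389.61ms (4/7)
6. 3116.883ms @ 32/7 + 389.61ms (4/7)
7. 3506.494ms @ 36/7 + 389.61ms (4/7)
8. 3896.104ms @ 40/7 + 389.61ms (4/7)
9. 4285.714ms @ 44/7 + 389.61ms (4/7)
10. 4675.325ms @ 48/7 + 389.61ms (4/7)
11. 5064.935ms @ 52/7 + 389.61ms (4/7)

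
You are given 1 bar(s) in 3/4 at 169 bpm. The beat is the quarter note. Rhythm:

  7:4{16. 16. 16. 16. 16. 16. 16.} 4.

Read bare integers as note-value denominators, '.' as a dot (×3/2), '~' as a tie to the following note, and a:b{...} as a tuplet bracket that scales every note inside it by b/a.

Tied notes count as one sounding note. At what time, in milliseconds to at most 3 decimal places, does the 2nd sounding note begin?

note 2 onset = 3/14b = 76.078ms

1. 0.0ms @ 0 + 76.078ms (3/14)
2. 76.078ms @ 3/14 + 76.078ms (3/14)
3. 152.156ms @ 3/7 + 76.078ms (3/14)
4. 228.233ms @ 9/14 + 76.078ms (3/14)
5. 304.311ms @ 6/7 + 76.078ms (3/14)
6. 380.389ms @ 15/14 + 76.078ms (3/14)
7. 456.467ms @ 9/7 + 76.078ms (3/14)
8. 532.544ms @ 3/2 + 532.544ms (3/2)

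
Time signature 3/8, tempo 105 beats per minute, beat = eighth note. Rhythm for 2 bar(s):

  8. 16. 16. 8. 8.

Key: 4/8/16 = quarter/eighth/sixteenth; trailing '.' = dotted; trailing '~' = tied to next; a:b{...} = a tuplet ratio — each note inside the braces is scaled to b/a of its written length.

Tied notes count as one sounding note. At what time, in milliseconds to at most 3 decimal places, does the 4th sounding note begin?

note 4 onset = 3b = 1714.286ms

1. 0.0ms @ 0 + 857.143ms (3/2)
2. 857.143ms @ 3/2 + 428.571ms (3/4)
3. 1285.714ms @ 9/4 + 428.571ms (3/4)
4. 1714.286ms @ 3 + 857.143ms (3/2)
5. 2571.429ms @ 9/2 + 857.143ms (3/2)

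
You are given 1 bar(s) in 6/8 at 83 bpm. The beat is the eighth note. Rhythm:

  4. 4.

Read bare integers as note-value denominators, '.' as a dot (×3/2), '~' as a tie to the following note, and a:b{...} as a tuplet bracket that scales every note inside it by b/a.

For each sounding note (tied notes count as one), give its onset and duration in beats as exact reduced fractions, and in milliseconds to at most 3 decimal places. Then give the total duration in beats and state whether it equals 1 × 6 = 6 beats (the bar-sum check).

1) 0.0ms=0b +2168.675ms=3b
2) 2168.675ms=3b +2168.675ms=3b
Σ=6b of 6 (83bpm 6/8) — PASS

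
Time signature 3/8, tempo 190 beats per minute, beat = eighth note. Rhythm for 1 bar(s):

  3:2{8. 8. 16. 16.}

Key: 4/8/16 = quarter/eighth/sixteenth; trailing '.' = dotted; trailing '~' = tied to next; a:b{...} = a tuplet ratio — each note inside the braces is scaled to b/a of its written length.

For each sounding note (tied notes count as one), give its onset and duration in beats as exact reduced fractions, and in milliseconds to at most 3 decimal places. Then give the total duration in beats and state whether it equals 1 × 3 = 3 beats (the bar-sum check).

1) 0.0ms=0b +315.789ms=1b
2) 315.789ms=1b +315.789ms=1b
3) 631.579ms=2b +157.895ms=1/2b
4) 789.474ms=5/2b +157.895ms=1/2b
Σ=3b of 3 (190bpm 3/8) — PASS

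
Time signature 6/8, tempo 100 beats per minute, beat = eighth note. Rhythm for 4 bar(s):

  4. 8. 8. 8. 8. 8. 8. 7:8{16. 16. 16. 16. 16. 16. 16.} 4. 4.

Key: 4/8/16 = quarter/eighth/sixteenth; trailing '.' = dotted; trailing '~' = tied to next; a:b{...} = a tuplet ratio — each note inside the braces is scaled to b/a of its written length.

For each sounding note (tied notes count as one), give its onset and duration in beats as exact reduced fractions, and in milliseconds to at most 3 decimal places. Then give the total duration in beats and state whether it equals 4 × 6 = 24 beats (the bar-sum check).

1) 0.0ms=0b +1800.0ms=3b
2) 1800.0ms=3b +900.0ms=3/2b
3) 2700.0ms=9/2b +900.0ms=3/2b
4) 3600.0ms=6b +900.0ms=3/2b
5) 4500.0ms=15/2b +900.0ms=3/2b
6) 5400.0ms=9b +900.0ms=3/2b
7) 6300.0ms=21/2b +900.0ms=3/2b
8) 7200.0ms=12b +514.286ms=6/7b
9) 7714.286ms=90/7b +514.286ms=6/7b
10) 8228.571ms=96/7b +514.286ms=6/7b
11) 8742.857ms=102/7b +514.286ms=6/7b
12) 9257.143ms=108/7b +514.286ms=6/7b
13) 9771.429ms=114/7b +514.286ms=6/7b
14) 10285.714ms=120/7b +514.286ms=6/7b
15) 10800.0ms=18b +1800.0ms=3b
16) 12600.0ms=21b +1800.0ms=3b
Σ=24b of 24 (100bpm 6/8) — PASS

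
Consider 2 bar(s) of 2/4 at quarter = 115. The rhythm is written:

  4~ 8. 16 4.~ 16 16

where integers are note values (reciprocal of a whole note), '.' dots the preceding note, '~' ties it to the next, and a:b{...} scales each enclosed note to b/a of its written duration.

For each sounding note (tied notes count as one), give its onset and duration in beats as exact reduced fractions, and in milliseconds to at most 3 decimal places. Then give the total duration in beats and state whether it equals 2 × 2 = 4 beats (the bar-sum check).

1) 0.0ms=0b +913.043ms=7/4b
2) 913.043ms=7/4b +130.435ms=1/4b
3) 1043.478ms=2b +913.043ms=7/4b
4) 1956.522ms=15/4b +130.435ms=1/4b
Σ=4b of 4 (115bpm 2/4) — PASS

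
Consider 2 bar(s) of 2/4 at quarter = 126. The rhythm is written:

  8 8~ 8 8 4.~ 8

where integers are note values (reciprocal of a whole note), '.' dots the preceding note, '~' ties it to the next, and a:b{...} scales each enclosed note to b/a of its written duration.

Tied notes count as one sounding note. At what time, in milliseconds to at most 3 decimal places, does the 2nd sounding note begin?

note 2 onset = 1/2b = 238.095ms

1. 0.0ms @ 0 + 238.095ms (1/2)
2. 238.095ms @ 1/2 + 476.19ms (1)
3. 714.286ms @ 3/2 + 238.095ms (1/2)
4. 952.381ms @ 2 + 952.381ms (2)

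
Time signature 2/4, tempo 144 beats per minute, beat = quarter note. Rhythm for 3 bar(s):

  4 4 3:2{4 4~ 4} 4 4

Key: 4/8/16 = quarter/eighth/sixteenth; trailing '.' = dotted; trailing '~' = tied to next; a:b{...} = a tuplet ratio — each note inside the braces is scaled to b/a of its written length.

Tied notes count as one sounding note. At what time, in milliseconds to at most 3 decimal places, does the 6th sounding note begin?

note 6 onset = 5b = 2083.333ms

1. 0.0ms @ 0 + 416.667ms (1)
2. 416.667ms @ 1 + 416.667ms (1)
3. 833.333ms @ 2 + 277.778ms (2/3)
4. 1111.111ms @ 8/3 + 555.556ms (4/3)
5. 1666.667ms @ 4 + 416.667ms (1)
6. 2083.333ms @ 5 + 416.667ms (1)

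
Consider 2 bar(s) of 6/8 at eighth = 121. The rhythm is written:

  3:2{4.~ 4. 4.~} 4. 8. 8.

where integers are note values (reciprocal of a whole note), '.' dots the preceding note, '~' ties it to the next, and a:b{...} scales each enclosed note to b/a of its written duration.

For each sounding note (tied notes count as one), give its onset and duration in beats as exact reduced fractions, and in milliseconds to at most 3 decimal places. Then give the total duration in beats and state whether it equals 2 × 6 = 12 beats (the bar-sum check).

1) 0.0ms=0b +1983.471ms=4b
2) 1983.471ms=4b +2479.339ms=5b
3) 4462.81ms=9b +743.802ms=3/2b
4) 5206.612ms=21/2b +743.802ms=3/2b
Σ=12b of 12 (121bpm 6/8) — PASS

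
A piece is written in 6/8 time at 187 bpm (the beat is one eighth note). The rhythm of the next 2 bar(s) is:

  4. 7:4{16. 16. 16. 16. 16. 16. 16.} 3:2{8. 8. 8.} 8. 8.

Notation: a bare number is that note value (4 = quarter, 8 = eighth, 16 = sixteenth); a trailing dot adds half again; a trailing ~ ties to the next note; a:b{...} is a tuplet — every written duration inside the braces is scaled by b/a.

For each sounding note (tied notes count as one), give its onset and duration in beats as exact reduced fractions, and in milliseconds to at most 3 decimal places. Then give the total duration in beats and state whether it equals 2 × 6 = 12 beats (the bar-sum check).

1) 0.0ms=0b +962.567ms=3b
2) 962.567ms=3b +137.51ms=3/7b
3) 1100.076ms=24/7b +137.51ms=3/7b
4) 1237.586ms=27/7b +137.51ms=3/7b
5) 1375.095ms=30/7b +137.51ms=3/7b
6) 1512.605ms=33/7b +137.51ms=3/7b
7) 1650.115ms=36/7b +137.51ms=3/7b
8) 1787.624ms=39/7b +137.51ms=3/7b
9) 1925.134ms=6b +320.856ms=1b
10) 2245.989ms=7b +320.856ms=1b
11) 2566.845ms=8b +320.856ms=1b
12) 2887.701ms=9b +481.283ms=3/2b
13) 3368.984ms=21/2b +481.283ms=3/2b
Σ=12b of 12 (187bpm 6/8) — PASS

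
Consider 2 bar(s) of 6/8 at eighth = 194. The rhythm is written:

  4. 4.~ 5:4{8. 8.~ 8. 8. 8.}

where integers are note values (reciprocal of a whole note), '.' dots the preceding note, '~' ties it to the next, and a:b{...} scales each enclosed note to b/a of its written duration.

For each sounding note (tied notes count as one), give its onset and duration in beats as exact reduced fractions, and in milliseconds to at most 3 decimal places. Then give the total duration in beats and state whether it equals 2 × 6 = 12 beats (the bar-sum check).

1) 0.0ms=0b +927.835ms=3b
2) 927.835ms=3b +1298.969ms=21/5b
3) 2226.804ms=36/5b +742.268ms=12/5b
4) 2969.072ms=48/5b +371.134ms=6/5b
5) 3340.206ms=54/5b +371.134ms=6/5b
Σ=12b of 12 (194bpm 6/8) — PASS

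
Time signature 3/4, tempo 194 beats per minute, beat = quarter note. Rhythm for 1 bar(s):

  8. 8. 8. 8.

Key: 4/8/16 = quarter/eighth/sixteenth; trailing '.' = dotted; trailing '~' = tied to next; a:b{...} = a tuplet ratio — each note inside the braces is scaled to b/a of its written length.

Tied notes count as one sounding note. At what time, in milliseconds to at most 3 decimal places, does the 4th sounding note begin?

1. 0.0ms @ 0 + 231.959ms (3/4)
2. 231.959ms @ 3/4 + 231.959ms (3/4)
3. 463.918ms @ 3/2 + 231.959ms (3/4)
4. 695.876ms @ 9/4 + 231.959ms (3/4)

note 4 onset = 9/4b = 695.876ms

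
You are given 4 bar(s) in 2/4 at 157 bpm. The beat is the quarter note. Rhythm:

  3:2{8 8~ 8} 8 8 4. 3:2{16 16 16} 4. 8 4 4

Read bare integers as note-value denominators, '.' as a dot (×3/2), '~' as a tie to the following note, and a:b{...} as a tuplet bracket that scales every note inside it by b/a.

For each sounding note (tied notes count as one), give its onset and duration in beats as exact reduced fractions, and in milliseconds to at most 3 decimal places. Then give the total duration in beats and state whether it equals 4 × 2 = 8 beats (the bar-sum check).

1) 0.0ms=0b +127.389ms=1/3b
2) 127.389ms=1/3b +254.777ms=2/3b
3) 382.166ms=1b +191.083ms=1/2b
4) 573.248ms=3/2b +191.083ms=1/2b
5) 764.331ms=2b +573.248ms=3/2b
6) 1337.58ms=7/2b +63.694ms=1/6b
7) 1401.274ms=11/3b +63.694ms=1/6b
8) 1464.968ms=23/6b +63.694ms=1/6b
9) 1528.662ms=4b +573.248ms=3/2b
10) 2101.911ms=11/2b +191.083ms=1/2b
11) 2292.994ms=6b +382.166ms=1b
12) 2675.159ms=7b +382.166ms=1b
Σ=8b of 8 (157bpm 2/4) — PASS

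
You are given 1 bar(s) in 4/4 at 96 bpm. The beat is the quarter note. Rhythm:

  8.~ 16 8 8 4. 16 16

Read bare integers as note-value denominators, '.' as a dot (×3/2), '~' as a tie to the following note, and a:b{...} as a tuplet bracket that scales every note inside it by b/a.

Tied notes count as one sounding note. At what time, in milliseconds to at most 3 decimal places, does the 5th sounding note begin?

note 5 onset = 7/2b = 2187.5ms

1. 0.0ms @ 0 + 625.0ms (1)
2. 625.0ms @ 1 + 312.5ms (1/2)
3. 937.5ms @ 3/2 + 312.5ms (1/2)
4. 1250.0ms @ 2 + 937.5ms (3/2)
5. 2187.5ms @ 7/2 + 156.25ms (1/4)
6. 2343.75ms @ 15/4 + 156.25ms (1/4)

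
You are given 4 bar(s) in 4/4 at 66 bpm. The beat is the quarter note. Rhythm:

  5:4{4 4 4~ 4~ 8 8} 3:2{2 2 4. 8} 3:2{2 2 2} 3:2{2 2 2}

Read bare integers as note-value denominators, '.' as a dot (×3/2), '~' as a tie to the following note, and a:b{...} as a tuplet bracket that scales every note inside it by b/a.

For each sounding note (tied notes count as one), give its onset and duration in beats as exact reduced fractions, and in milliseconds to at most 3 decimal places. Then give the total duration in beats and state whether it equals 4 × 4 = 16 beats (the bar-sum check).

1) 0.0ms=0b +727.273ms=4/5b
2) 727.273ms=4/5b +727.273ms=4/5b
3) 1454.545ms=8/5b +1818.182ms=2b
4) 3272.727ms=18/5b +363.636ms=2/5b
5) 3636.364ms=4b +1212.121ms=4/3b
6) 4848.485ms=16/3b +1212.121ms=4/3b
7) 6060.606ms=20/3b +909.091ms=1b
8) 6969.697ms=23/3b +303.03ms=1/3b
9) 7272.727ms=8b +1212.121ms=4/3b
10) 8484.848ms=28/3b +1212.121ms=4/3b
11) 9696.97ms=32/3b +1212.121ms=4/3b
12) 10909.091ms=12b +1212.121ms=4/3b
13) 12121.212ms=40/3b +1212.121ms=4/3b
14) 13333.333ms=44/3b +1212.121ms=4/3b
Σ=16b of 16 (66bpm 4/4) — PASS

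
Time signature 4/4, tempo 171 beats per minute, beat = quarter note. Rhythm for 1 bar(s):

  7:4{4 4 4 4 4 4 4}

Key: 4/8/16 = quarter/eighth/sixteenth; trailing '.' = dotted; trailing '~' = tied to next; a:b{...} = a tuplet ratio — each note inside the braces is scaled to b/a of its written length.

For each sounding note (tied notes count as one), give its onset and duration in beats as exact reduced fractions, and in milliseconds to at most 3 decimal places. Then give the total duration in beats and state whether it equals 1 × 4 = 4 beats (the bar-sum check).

1) 0.0ms=0b +200.501ms=4/7b
2) 200.501ms=4/7b +200.501ms=4/7b
3) 401.003ms=8/7b +200.501ms=4/7b
4) 601.504ms=12/7b +200.501ms=4/7b
5) 802.005ms=16/7b +200.501ms=4/7b
6) 1002.506ms=20/7b +200.501ms=4/7b
7) 1203.008ms=24/7b +200.501ms=4/7b
Σ=4b of 4 (171bpm 4/4) — PASS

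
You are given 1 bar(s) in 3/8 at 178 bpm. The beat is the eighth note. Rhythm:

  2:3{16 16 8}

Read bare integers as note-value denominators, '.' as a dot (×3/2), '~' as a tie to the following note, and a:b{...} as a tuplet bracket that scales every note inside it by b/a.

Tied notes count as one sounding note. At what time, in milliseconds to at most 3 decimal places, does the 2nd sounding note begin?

note 2 onset = 3/4b = 252.809ms

1. 0.0ms @ 0 + 252.809ms (3/4)
2. 252.809ms @ 3/4 + 252.809ms (3/4)
3. 505.618ms @ 3/2 + 505.618ms (3/2)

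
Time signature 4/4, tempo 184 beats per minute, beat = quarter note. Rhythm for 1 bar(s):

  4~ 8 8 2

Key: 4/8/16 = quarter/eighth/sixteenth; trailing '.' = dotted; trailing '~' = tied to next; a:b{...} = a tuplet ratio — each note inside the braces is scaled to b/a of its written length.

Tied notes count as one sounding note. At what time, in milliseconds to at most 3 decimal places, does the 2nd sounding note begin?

note 2 onset = 3/2b = 489.13ms

1. 0.0ms @ 0 + 489.13ms (3/2)
2. 489.13ms @ 3/2 + 163.043ms (1/2)
3. 652.174ms @ 2 + 652.174ms (2)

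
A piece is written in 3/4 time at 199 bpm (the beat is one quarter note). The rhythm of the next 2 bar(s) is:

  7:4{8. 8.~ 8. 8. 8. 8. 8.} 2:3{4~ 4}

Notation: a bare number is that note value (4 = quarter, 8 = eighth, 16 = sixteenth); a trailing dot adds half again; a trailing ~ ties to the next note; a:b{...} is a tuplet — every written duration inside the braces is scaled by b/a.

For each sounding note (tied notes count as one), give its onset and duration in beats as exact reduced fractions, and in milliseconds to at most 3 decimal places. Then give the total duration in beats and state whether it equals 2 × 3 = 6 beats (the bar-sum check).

1) 0.0ms=0b +129.218ms=3/7b
2) 129.218ms=3/7b +258.435ms=6/7b
3) 387.653ms=9/7b +129.218ms=3/7b
4) 516.87ms=12/7b +129.218ms=3/7b
5) 646.088ms=15/7b +129.218ms=3/7b
6) 775.305ms=18/7b +129.218ms=3/7b
7) 904.523ms=3b +904.523ms=3b
Σ=6b of 6 (199bpm 3/4) — PASS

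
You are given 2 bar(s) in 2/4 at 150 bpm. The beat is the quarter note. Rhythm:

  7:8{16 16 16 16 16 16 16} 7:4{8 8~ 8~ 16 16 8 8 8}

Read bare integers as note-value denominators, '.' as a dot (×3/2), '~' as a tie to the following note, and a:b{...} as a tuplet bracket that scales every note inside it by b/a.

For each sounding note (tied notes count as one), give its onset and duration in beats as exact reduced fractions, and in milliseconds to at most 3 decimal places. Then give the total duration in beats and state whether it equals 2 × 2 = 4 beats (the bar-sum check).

1) 0.0ms=0b +114.286ms=2/7b
2) 114.286ms=2/7b +114.286ms=2/7b
3) 228.571ms=4/7b +114.286ms=2/7b
4) 342.857ms=6/7b +114.286ms=2/7b
5) 457.143ms=8/7b +114.286ms=2/7b
6) 571.429ms=10/7b +114.286ms=2/7b
7) 685.714ms=12/7b +114.286ms=2/7b
8) 800.0ms=2b +114.286ms=2/7b
9) 914.286ms=16/7b +285.714ms=5/7b
10) 1200.0ms=3b +57.143ms=1/7b
11) 1257.143ms=22/7b +114.286ms=2/7b
12) 1371.429ms=24/7b +114.286ms=2/7b
13) 1485.714ms=26/7b +114.286ms=2/7b
Σ=4b of 4 (150bpm 2/4) — PASS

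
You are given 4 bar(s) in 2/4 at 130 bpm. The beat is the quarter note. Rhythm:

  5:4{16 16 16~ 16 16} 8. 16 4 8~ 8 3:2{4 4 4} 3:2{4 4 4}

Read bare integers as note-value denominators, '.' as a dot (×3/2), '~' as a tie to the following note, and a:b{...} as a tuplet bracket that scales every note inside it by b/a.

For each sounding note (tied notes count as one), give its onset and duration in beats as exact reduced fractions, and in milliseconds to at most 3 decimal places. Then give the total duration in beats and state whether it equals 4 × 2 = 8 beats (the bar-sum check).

1) 0.0ms=0b +92.308ms=1/5b
2) 92.308ms=1/5b +92.308ms=1/5b
3) 184.615ms=2/5b +184.615ms=2/5b
4) 369.231ms=4/5b +92.308ms=1/5b
5) 461.538ms=1b +346.154ms=3/4b
6) 807.692ms=7/4b +115.385ms=1/4b
7) 923.077ms=2b +461.538ms=1b
8) 1384.615ms=3b +461.538ms=1b
9) 1846.154ms=4b +307.692ms=2/3b
10) 2153.846ms=14/3b +307.692ms=2/3b
11) 2461.538ms=16/3b +307.692ms=2/3b
12) 2769.231ms=6b +307.692ms=2/3b
13) 3076.923ms=20/3b +307.692ms=2/3b
14) 3384.615ms=22/3b +307.692ms=2/3b
Σ=8b of 8 (130bpm 2/4) — PASS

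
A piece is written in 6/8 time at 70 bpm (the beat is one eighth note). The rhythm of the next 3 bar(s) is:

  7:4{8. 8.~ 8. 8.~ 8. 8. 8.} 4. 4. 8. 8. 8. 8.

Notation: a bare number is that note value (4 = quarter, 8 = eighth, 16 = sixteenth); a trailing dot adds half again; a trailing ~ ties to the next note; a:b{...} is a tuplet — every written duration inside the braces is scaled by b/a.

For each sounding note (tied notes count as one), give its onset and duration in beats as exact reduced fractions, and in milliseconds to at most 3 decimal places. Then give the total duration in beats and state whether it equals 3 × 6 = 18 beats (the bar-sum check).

1) 0.0ms=0b +734.694ms=6/7b
2) 734.694ms=6/7b +1469.388ms=12/7b
3) 2204.082ms=18/7b +1469.388ms=12/7b
4) 3673.469ms=30/7b +734.694ms=6/7b
5) 4408.163ms=36/7b +734.694ms=6/7b
6) 5142.857ms=6b +2571.429ms=3b
7) 7714.286ms=9b +2571.429ms=3b
8) 10285.714ms=12b +1285.714ms=3/2b
9) 11571.429ms=27/2b +1285.714ms=3/2b
10) 12857.143ms=15b +1285.714ms=3/2b
11) 14142.857ms=33/2b +1285.714ms=3/2b
Σ=18b of 18 (70bpm 6/8) — PASS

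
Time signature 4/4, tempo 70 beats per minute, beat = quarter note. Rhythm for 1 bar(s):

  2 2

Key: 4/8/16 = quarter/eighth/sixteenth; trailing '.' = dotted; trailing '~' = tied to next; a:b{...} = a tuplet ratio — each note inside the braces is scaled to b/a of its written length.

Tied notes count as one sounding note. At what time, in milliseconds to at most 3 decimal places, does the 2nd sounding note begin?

note 2 onset = 2b = 1714.286ms

1. 0.0ms @ 0 + 1714.286ms (2)
2. 1714.286ms @ 2 + 1714.286ms (2)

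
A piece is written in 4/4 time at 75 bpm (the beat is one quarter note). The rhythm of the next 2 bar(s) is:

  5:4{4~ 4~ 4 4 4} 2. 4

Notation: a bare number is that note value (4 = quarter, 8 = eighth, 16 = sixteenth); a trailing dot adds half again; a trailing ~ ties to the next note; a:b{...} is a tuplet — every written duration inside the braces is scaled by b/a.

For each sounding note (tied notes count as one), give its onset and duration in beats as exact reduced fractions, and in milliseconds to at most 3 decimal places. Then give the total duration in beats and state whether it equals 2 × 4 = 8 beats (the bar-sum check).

1) 0.0ms=0b +1920.0ms=12/5b
2) 1920.0ms=12/5b +640.0ms=4/5b
3) 2560.0ms=16/5b +640.0ms=4/5b
4) 3200.0ms=4b +2400.0ms=3b
5) 5600.0ms=7b +800.0ms=1b
Σ=8b of 8 (75bpm 4/4) — PASS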